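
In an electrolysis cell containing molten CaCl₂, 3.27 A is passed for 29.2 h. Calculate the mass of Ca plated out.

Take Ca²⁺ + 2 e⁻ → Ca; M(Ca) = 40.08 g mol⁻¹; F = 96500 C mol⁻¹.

Q = I·t = 3.270 A × 105120 s = 343700 C.
n(e⁻) = Q/F = 343700 / 96500 = 3.562 mol.
Ca²⁺ + 2 e⁻ → Ca, so n(Ca) = n(e⁻)/2 = 1.781 mol.
m = n·M = 1.781 × 40.08 = 71.4 g.

71.4 g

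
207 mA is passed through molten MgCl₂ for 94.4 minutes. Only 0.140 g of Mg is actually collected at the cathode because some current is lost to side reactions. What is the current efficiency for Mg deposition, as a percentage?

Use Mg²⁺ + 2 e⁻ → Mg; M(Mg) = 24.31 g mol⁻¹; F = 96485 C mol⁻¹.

94.8 %

Q = I·t = 0.2070 × 5664.0 = 1172 C; n(e⁻) = 1172/96485 = 0.01215 mol.
Theoretical n(Mg) = n(e⁻)/2 = 0.006076 mol, i.e. m_theo = 0.006076 × 24.31 = 0.1477 g.
Efficiency = m_actual / m_theo = 0.140 / 0.1477 = 94.8 %.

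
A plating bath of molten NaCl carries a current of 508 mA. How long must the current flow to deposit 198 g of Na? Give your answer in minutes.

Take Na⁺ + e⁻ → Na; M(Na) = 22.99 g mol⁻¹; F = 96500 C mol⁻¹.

n(Na) = m/M = 198 / 22.99 = 8.612 mol.
Each Na atom requires 1 electron, so n(e⁻) = 1 × 8.612 = 8.612 mol.
Q = n(e⁻)·F = 8.612 × 96500 = 831100 C.
t = Q/I = 831100 / 0.5080 A = 1636000 s = 27300 min.

27300 min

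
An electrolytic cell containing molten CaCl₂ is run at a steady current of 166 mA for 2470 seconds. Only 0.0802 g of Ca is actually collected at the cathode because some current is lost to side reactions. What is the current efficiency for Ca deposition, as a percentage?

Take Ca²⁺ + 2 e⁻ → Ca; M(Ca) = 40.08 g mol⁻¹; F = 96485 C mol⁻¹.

94.2 %

Q = I·t = 0.1660 × 2470.0 = 410.0 C; n(e⁻) = 410.0/96485 = 0.004250 mol.
Theoretical n(Ca) = n(e⁻)/2 = 0.002125 mol, i.e. m_theo = 0.002125 × 40.08 = 0.08516 g.
Efficiency = m_actual / m_theo = 0.0802 / 0.08516 = 94.2 %.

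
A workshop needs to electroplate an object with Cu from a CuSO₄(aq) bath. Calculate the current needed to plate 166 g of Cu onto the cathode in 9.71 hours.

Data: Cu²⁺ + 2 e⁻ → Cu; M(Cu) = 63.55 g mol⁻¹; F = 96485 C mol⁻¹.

14.4 A

n(Cu) = 166 / 63.55 = 2.612 mol.
n(e⁻) = 2 × 2.612 = 5.224 mol.
Q = n(e⁻)·F = 5.224 × 96485 = 504100 C.
I = Q/t = 504100 / 34956 s = 14.4 A.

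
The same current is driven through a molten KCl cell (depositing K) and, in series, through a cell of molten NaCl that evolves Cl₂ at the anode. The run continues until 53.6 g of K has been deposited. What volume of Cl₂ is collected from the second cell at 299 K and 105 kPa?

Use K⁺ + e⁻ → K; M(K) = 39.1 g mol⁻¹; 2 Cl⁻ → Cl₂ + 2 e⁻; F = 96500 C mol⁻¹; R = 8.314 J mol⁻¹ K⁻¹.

16.2 L

n(K) = 53.6 / 39.1 = 1.371 mol, so n(e⁻) = 1 × 1.371 = 1.371 mol.
The cells are in series, so the same 1.371 mol of electrons passes through the second cell.
2 Cl⁻ → Cl₂ + 2 e⁻ — 2 mol e⁻ per mol Cl₂, so n(Cl₂) = 1.371/2 = 0.6854 mol.
V = nRT/P = (0.6854 × 8.314 × 299) / (105 × 10³) = 0.0162 m³ = 16.2 L.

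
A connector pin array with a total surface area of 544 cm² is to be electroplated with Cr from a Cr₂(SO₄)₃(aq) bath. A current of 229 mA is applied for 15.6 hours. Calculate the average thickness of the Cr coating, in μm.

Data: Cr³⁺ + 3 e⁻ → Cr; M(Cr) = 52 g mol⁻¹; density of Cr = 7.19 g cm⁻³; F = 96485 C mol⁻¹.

Q = I·t = 0.2290 × 56160 = 12860 C; n(e⁻) = 0.1333 mol.
n(Cr) = n(e⁻)/3 = 0.04443 mol, so m = 0.04443 × 52 = 2.310 g.
Volume = m/ρ = 2.310 / 7.19 = 0.3213 cm³.
Thickness = V/A = 0.3213 / 544 = 5.91 × 10⁻⁴ cm = 5.91 μm.

5.91 μm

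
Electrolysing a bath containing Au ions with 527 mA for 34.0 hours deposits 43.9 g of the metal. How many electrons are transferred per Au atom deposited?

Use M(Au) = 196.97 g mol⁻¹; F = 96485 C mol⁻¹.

3

Q = I·t = 0.5270 A × 122400 s = 64500 C, so n(e⁻) = 64500/96485 = 0.6685 mol.
n(Au) deposited = 43.9 / 196.97 = 0.2229 mol.
Electrons per atom = n(e⁻)/n(Au) = 0.6685 / 0.2229 = 3.00 ≈ 3, so the ion is Au³⁺.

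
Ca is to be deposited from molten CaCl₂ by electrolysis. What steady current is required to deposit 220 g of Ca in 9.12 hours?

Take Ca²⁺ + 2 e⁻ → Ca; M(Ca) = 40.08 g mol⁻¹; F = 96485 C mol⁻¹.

32.3 A

n(Ca) = 220 / 40.08 = 5.489 mol.
n(e⁻) = 2 × 5.489 = 10.98 mol.
Q = n(e⁻)·F = 10.98 × 96485 = 1059000 C.
I = Q/t = 1059000 / 32832 s = 32.3 A.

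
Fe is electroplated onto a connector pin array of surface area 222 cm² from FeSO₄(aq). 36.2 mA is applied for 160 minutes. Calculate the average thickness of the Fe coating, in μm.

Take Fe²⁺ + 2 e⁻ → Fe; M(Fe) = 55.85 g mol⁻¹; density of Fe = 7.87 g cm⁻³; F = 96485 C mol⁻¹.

Q = I·t = 0.03620 × 9600.0 = 347.5 C; n(e⁻) = 0.003602 mol.
n(Fe) = n(e⁻)/2 = 0.001801 mol, so m = 0.001801 × 55.85 = 0.1006 g.
Volume = m/ρ = 0.1006 / 7.87 = 0.01278 cm³.
Thickness = V/A = 0.01278 / 222 = 5.76 × 10⁻⁵ cm = 0.576 μm.

0.576 μm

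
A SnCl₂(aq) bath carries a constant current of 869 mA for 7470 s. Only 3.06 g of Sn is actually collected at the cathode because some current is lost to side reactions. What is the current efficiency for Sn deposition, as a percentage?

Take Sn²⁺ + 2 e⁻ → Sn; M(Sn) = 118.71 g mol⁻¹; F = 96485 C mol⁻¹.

Q = I·t = 0.8690 × 7470.0 = 6491 C; n(e⁻) = 6491/96485 = 0.06728 mol.
Theoretical n(Sn) = n(e⁻)/2 = 0.03364 mol, i.e. m_theo = 0.03364 × 118.71 = 3.993 g.
Efficiency = m_actual / m_theo = 3.06 / 3.993 = 76.6 %.

76.6 %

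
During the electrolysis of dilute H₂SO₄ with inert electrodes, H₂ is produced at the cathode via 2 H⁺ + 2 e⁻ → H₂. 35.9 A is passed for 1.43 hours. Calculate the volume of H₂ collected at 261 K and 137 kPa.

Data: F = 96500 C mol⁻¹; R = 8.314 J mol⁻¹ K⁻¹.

15.2 L

Q = I·t = 35.90 A × 5148.0 s = 184800 C.
n(e⁻) = Q/F = 184800 / 96500 = 1.915 mol.
2 electrons are transferred per H₂ molecule, so n(H₂) = 1.915 / 2 = 0.9576 mol.
V = nRT/P = (0.9576 × 8.314 × 261) / (137 × 10³ Pa) = 0.0152 m³ = 15.2 L.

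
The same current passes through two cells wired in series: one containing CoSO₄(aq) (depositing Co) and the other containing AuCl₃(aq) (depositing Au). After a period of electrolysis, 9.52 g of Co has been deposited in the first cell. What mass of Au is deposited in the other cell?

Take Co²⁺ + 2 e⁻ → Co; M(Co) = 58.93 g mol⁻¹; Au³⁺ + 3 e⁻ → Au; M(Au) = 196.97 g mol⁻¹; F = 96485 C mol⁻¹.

n(Co) = 9.52 / 58.93 = 0.1615 mol.
Since Co²⁺ + 2 e⁻ → Co, n(e⁻) passed = 2 × 0.1615 = 0.3231 mol.
Cells in series carry the same charge, so the same 0.3231 mol of electrons passes through cell 2.
Au³⁺ + 3 e⁻ → Au, so n(Au) = 0.3231 / 3 = 0.1077 mol.
m(Au) = 0.1077 × 196.97 = 21.2 g.

21.2 g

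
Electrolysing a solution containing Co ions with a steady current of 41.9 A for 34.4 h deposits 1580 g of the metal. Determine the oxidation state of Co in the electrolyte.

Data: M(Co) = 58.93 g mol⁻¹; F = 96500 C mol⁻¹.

+2

Q = I·t = 41.90 A × 123840 s = 5189000 C, so n(e⁻) = 5189000/96500 = 53.77 mol.
n(Co) deposited = 1580 / 58.93 = 26.81 mol.
Electrons per atom = n(e⁻)/n(Co) = 53.77 / 26.81 = 2.01 ≈ 2, so the ion is Co²⁺.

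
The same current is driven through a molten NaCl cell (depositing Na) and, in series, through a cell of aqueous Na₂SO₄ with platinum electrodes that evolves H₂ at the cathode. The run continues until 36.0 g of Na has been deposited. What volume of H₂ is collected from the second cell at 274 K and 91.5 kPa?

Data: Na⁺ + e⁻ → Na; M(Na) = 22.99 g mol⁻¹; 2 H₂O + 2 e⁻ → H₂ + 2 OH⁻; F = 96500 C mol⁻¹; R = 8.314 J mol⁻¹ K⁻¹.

n(Na) = 36.0 / 22.99 = 1.566 mol, so n(e⁻) = 1 × 1.566 = 1.566 mol.
The cells are in series, so the same 1.566 mol of electrons passes through the second cell.
2 H₂O + 2 e⁻ → H₂ + 2 OH⁻ — 2 mol e⁻ per mol H₂, so n(H₂) = 1.566/2 = 0.7829 mol.
V = nRT/P = (0.7829 × 8.314 × 274) / (91.5 × 10³) = 0.0195 m³ = 19.5 L.

19.5 L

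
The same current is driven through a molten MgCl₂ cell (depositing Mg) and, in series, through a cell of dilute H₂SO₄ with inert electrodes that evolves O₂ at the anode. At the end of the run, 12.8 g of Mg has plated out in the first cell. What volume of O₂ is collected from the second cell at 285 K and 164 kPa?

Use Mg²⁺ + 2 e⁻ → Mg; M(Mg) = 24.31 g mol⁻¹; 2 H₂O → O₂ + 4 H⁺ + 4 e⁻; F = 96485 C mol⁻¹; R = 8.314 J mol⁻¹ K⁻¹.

n(Mg) = 12.8 / 24.31 = 0.5265 mol, so n(e⁻) = 2 × 0.5265 = 1.053 mol.
The cells are in series, so the same 1.053 mol of electrons passes through the second cell.
2 H₂O → O₂ + 4 H⁺ + 4 e⁻ — 4 mol e⁻ per mol O₂, so n(O₂) = 1.053/4 = 0.2633 mol.
V = nRT/P = (0.2633 × 8.314 × 285) / (164 × 10³) = 0.00380 m³ = 3.80 L.

3.80 L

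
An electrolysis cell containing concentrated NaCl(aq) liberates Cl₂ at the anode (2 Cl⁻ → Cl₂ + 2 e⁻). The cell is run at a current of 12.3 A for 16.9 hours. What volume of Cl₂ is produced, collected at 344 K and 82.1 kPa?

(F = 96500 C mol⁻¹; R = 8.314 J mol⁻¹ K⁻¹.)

135 L

Q = I·t = 12.30 A × 60840 s = 748300 C.
n(e⁻) = Q/F = 748300 / 96500 = 7.755 mol.
2 electrons are transferred per Cl₂ molecule, so n(Cl₂) = 7.755 / 2 = 3.877 mol.
V = nRT/P = (3.877 × 8.314 × 344) / (82.1 × 10³ Pa) = 0.135 m³ = 135 L.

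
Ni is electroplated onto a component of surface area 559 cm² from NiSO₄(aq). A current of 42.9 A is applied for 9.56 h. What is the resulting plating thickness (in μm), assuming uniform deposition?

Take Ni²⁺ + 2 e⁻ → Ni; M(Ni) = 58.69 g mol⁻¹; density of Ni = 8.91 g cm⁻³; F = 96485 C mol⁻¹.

902 μm

Q = I·t = 42.90 × 34416 = 1476000 C; n(e⁻) = 15.30 mol.
n(Ni) = n(e⁻)/2 = 7.651 mol, so m = 7.651 × 58.69 = 449.0 g.
Volume = m/ρ = 449.0 / 8.91 = 50.40 cm³.
Thickness = V/A = 50.40 / 559 = 0.0902 cm = 902 μm.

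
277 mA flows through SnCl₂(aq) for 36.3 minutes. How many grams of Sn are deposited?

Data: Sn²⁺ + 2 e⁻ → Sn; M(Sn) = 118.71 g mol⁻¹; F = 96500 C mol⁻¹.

Q = I·t = 0.2770 A × 2178.0 s = 603.3 C.
n(e⁻) = Q/F = 603.3 / 96500 = 0.006252 mol.
Sn²⁺ + 2 e⁻ → Sn, so n(Sn) = n(e⁻)/2 = 0.003126 mol.
m = n·M = 0.003126 × 118.71 = 0.371 g.

0.371 g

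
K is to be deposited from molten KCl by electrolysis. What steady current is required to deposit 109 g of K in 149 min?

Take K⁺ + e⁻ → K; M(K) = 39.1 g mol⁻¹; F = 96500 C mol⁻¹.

30.1 A

n(K) = 109 / 39.1 = 2.788 mol.
n(e⁻) = 1 × 2.788 = 2.788 mol.
Q = n(e⁻)·F = 2.788 × 96500 = 269000 C.
I = Q/t = 269000 / 8940.0 s = 30.1 A.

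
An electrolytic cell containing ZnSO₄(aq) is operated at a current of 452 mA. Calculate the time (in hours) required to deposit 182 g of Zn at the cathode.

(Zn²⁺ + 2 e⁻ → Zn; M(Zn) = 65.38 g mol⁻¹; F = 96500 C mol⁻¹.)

n(Zn) = m/M = 182 / 65.38 = 2.784 mol.
Each Zn atom requires 2 electrons, so n(e⁻) = 2 × 2.784 = 5.567 mol.
Q = n(e⁻)·F = 5.567 × 96500 = 537300 C.
t = Q/I = 537300 / 0.4520 A = 1189000 s = 330 h.

330 h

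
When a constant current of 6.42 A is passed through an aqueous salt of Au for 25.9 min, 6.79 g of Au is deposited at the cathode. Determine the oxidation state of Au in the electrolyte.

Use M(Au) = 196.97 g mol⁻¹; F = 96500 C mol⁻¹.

Q = I·t = 6.420 A × 1554.0 s = 9977 C, so n(e⁻) = 9977/96500 = 0.1034 mol.
n(Au) deposited = 6.79 / 196.97 = 0.03447 mol.
Electrons per atom = n(e⁻)/n(Au) = 0.1034 / 0.03447 = 3.00 ≈ 3, so the ion is Au³⁺.

+3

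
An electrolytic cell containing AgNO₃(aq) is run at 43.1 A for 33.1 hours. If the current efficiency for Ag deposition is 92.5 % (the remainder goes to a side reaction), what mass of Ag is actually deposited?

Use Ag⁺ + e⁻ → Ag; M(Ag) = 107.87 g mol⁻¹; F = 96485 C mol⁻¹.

5310 g

Q = I·t = 43.10 × 119160 = 5136000 C.
n(e⁻) = 5136000/96485 = 53.23 mol; theoretically n(Ag) = 53.23/1 = 53.23 mol, m_theo = 5742 g.
At 92.5 % efficiency, m_actual = 0.925 × 5742 = 5310 g.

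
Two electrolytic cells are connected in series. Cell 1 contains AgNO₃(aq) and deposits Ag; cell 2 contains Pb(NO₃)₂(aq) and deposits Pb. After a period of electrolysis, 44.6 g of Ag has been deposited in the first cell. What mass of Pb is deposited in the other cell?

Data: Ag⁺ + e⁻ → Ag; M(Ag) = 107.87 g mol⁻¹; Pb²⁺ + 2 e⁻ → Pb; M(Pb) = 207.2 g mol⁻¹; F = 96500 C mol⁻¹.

42.8 g

n(Ag) = 44.6 / 107.87 = 0.4135 mol.
Since Ag⁺ + e⁻ → Ag, n(e⁻) passed = 1 × 0.4135 = 0.4135 mol.
Cells in series carry the same charge, so the same 0.4135 mol of electrons passes through cell 2.
Pb²⁺ + 2 e⁻ → Pb, so n(Pb) = 0.4135 / 2 = 0.2067 mol.
m(Pb) = 0.2067 × 207.2 = 42.8 g.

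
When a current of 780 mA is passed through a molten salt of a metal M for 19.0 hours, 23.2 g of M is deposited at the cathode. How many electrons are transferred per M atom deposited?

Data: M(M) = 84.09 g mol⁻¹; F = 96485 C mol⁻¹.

Q = I·t = 0.7800 A × 68400 s = 53350 C, so n(e⁻) = 53350/96485 = 0.5530 mol.
n(M) deposited = 23.2 / 84.09 = 0.2759 mol.
Electrons per atom = n(e⁻)/n(M) = 0.5530 / 0.2759 = 2.00 ≈ 2, so the ion is M²⁺.

2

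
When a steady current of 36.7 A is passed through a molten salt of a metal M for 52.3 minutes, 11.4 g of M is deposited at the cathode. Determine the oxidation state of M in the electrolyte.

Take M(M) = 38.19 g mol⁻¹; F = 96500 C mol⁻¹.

Q = I·t = 36.70 A × 3138.0 s = 115200 C, so n(e⁻) = 115200/96500 = 1.193 mol.
n(M) deposited = 11.4 / 38.19 = 0.2985 mol.
Electrons per atom = n(e⁻)/n(M) = 1.193 / 0.2985 = 4.00 ≈ 4, so the ion is M⁴⁺.

+4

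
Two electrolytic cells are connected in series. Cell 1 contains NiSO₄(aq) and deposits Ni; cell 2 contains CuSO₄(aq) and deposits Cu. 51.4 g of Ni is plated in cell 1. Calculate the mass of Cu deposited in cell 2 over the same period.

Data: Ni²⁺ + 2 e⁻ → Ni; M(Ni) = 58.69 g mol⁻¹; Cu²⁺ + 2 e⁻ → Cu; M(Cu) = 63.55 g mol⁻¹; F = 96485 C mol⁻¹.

55.7 g

n(Ni) = 51.4 / 58.69 = 0.8758 mol.
Since Ni²⁺ + 2 e⁻ → Ni, n(e⁻) passed = 2 × 0.8758 = 1.752 mol.
Cells in series carry the same charge, so the same 1.752 mol of electrons passes through cell 2.
Cu²⁺ + 2 e⁻ → Cu, so n(Cu) = 1.752 / 2 = 0.8758 mol.
m(Cu) = 0.8758 × 63.55 = 55.7 g.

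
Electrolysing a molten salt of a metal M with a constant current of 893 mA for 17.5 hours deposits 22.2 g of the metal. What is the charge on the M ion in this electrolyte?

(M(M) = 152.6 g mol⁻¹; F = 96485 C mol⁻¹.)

Q = I·t = 0.8930 A × 63000 s = 56260 C, so n(e⁻) = 56260/96485 = 0.5831 mol.
n(M) deposited = 22.2 / 152.6 = 0.1455 mol.
Electrons per atom = n(e⁻)/n(M) = 0.5831 / 0.1455 = 4.01 ≈ 4, so the ion is M⁴⁺.

+4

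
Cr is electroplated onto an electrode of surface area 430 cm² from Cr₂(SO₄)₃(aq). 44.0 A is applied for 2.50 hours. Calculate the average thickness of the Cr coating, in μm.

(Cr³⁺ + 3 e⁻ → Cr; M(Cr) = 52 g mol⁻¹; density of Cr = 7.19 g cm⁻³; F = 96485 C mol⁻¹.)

230 μm

Q = I·t = 44.00 × 9000.0 = 396000 C; n(e⁻) = 4.104 mol.
n(Cr) = n(e⁻)/3 = 1.368 mol, so m = 1.368 × 52 = 71.14 g.
Volume = m/ρ = 71.14 / 7.19 = 9.894 cm³.
Thickness = V/A = 9.894 / 430 = 0.0230 cm = 230 μm.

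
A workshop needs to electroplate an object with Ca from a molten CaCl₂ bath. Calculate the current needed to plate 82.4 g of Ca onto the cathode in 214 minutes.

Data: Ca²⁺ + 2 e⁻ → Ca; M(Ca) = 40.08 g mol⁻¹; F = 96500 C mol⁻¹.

30.9 A

n(Ca) = 82.4 / 40.08 = 2.056 mol.
n(e⁻) = 2 × 2.056 = 4.112 mol.
Q = n(e⁻)·F = 4.112 × 96500 = 396800 C.
I = Q/t = 396800 / 12840 s = 30.9 A.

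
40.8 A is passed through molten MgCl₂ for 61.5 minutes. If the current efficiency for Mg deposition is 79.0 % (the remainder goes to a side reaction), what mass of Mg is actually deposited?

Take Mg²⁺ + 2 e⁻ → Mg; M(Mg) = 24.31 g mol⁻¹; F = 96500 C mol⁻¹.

15.0 g

Q = I·t = 40.80 × 3690.0 = 150600 C.
n(e⁻) = 150600/96500 = 1.560 mol; theoretically n(Mg) = 1.560/2 = 0.7801 mol, m_theo = 18.96 g.
At 79.0 % efficiency, m_actual = 0.790 × 18.96 = 15.0 g.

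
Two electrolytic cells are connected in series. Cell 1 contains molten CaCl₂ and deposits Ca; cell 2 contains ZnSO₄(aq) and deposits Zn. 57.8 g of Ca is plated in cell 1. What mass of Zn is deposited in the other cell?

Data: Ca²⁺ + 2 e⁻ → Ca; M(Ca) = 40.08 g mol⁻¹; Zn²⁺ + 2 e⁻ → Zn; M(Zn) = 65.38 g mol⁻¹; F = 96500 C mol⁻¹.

n(Ca) = 57.8 / 40.08 = 1.442 mol.
Since Ca²⁺ + 2 e⁻ → Ca, n(e⁻) passed = 2 × 1.442 = 2.884 mol.
Cells in series carry the same charge, so the same 2.884 mol of electrons passes through cell 2.
Zn²⁺ + 2 e⁻ → Zn, so n(Zn) = 2.884 / 2 = 1.442 mol.
m(Zn) = 1.442 × 65.38 = 94.3 g.

94.3 g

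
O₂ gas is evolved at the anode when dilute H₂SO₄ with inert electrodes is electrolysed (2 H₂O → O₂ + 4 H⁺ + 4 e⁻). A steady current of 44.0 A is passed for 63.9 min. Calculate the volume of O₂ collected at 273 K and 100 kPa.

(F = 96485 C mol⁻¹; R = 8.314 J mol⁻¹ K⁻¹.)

9.92 L

Q = I·t = 44.00 A × 3834.0 s = 168700 C.
n(e⁻) = Q/F = 168700 / 96485 = 1.748 mol.
4 electrons are transferred per O₂ molecule, so n(O₂) = 1.748 / 4 = 0.4371 mol.
V = nRT/P = (0.4371 × 8.314 × 273) / (100 × 10³ Pa) = 0.00992 m³ = 9.92 L.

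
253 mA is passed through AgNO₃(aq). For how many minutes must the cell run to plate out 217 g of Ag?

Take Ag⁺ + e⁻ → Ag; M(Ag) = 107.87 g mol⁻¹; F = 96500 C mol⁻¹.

12800 min

n(Ag) = m/M = 217 / 107.87 = 2.012 mol.
Each Ag atom requires 1 electron, so n(e⁻) = 1 × 2.012 = 2.012 mol.
Q = n(e⁻)·F = 2.012 × 96500 = 194100 C.
t = Q/I = 194100 / 0.2530 A = 767300 s = 12800 min.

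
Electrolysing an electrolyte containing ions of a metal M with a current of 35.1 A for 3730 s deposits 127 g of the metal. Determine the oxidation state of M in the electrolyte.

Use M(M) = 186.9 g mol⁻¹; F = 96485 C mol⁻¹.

+2

Q = I·t = 35.10 A × 3730.0 s = 130900 C, so n(e⁻) = 130900/96485 = 1.357 mol.
n(M) deposited = 127 / 186.9 = 0.6795 mol.
Electrons per atom = n(e⁻)/n(M) = 1.357 / 0.6795 = 2.00 ≈ 2, so the ion is M²⁺.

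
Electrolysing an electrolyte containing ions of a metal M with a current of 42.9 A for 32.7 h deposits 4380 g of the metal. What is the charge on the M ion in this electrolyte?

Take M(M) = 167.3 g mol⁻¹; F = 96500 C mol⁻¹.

+2

Q = I·t = 42.90 A × 117720 s = 5050000 C, so n(e⁻) = 5050000/96500 = 52.33 mol.
n(M) deposited = 4380 / 167.3 = 26.18 mol.
Electrons per atom = n(e⁻)/n(M) = 52.33 / 26.18 = 2.00 ≈ 2, so the ion is M²⁺.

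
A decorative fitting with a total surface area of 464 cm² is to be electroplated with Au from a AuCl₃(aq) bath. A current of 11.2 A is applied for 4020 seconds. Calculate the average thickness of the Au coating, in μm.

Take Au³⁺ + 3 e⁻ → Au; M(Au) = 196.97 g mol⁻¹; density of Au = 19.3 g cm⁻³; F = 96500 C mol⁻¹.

Q = I·t = 11.20 × 4020.0 = 45020 C; n(e⁻) = 0.4666 mol.
n(Au) = n(e⁻)/3 = 0.1555 mol, so m = 0.1555 × 196.97 = 30.63 g.
Volume = m/ρ = 30.63 / 19.3 = 1.587 cm³.
Thickness = V/A = 1.587 / 464 = 0.00342 cm = 34.2 μm.

34.2 μm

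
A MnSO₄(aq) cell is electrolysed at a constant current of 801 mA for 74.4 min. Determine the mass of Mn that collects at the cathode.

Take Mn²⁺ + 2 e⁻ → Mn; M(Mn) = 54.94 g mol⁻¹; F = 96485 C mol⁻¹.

Q = I·t = 0.8010 A × 4464.0 s = 3576 C.
n(e⁻) = Q/F = 3576 / 96485 = 0.03706 mol.
Mn²⁺ + 2 e⁻ → Mn, so n(Mn) = n(e⁻)/2 = 0.01853 mol.
m = n·M = 0.01853 × 54.94 = 1.02 g.

1.02 g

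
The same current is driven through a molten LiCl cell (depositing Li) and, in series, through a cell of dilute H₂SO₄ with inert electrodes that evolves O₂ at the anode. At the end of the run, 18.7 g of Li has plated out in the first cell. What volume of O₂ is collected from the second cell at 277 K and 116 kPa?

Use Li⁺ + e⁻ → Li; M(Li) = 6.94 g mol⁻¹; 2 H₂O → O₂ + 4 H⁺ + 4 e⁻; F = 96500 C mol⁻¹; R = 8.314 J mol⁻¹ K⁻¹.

13.4 L

n(Li) = 18.7 / 6.94 = 2.695 mol, so n(e⁻) = 1 × 2.695 = 2.695 mol.
The cells are in series, so the same 2.695 mol of electrons passes through the second cell.
2 H₂O → O₂ + 4 H⁺ + 4 e⁻ — 4 mol e⁻ per mol O₂, so n(O₂) = 2.695/4 = 0.6736 mol.
V = nRT/P = (0.6736 × 8.314 × 277) / (116 × 10³) = 0.0134 m³ = 13.4 L.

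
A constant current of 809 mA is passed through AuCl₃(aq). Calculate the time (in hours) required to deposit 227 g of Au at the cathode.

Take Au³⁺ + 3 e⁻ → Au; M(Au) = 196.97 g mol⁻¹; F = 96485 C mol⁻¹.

n(Au) = m/M = 227 / 196.97 = 1.152 mol.
Each Au atom requires 3 electrons, so n(e⁻) = 3 × 1.152 = 3.457 mol.
Q = n(e⁻)·F = 3.457 × 96485 = 333600 C.
t = Q/I = 333600 / 0.8090 A = 412300 s = 115 h.

115 h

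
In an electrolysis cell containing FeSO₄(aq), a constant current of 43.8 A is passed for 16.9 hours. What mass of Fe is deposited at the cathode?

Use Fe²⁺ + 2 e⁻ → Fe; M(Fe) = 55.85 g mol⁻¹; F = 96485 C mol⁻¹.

771 g

Q = I·t = 43.80 A × 60840 s = 2665000 C.
n(e⁻) = Q/F = 2665000 / 96485 = 27.62 mol.
Fe²⁺ + 2 e⁻ → Fe, so n(Fe) = n(e⁻)/2 = 13.81 mol.
m = n·M = 13.81 × 55.85 = 771 g.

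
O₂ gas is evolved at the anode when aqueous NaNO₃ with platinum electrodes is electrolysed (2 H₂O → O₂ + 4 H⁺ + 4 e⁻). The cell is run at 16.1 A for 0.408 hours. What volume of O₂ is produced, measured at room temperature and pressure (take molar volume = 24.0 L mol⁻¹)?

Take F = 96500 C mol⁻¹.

1.47 L

Q = I·t = 16.10 A × 1468.8 s = 23650 C.
n(e⁻) = Q/F = 23650 / 96500 = 0.2451 mol.
4 electrons are transferred per O₂ molecule, so n(O₂) = 0.2451 / 4 = 0.06126 mol.
V = n × V_m = 0.06126 × 24.0 = 1.47 L.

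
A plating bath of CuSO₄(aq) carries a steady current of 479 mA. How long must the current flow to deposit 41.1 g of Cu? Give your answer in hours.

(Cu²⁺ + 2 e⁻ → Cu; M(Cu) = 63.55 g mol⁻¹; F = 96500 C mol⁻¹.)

n(Cu) = m/M = 41.1 / 63.55 = 0.6467 mol.
Each Cu atom requires 2 electrons, so n(e⁻) = 2 × 0.6467 = 1.293 mol.
Q = n(e⁻)·F = 1.293 × 96500 = 124800 C.
t = Q/I = 124800 / 0.4790 A = 260600 s = 72.4 h.

72.4 h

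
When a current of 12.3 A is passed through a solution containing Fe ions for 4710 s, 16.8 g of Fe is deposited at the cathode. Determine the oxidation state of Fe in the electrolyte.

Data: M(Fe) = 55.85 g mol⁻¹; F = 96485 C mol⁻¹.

+2

Q = I·t = 12.30 A × 4710.0 s = 57930 C, so n(e⁻) = 57930/96485 = 0.6004 mol.
n(Fe) deposited = 16.8 / 55.85 = 0.3008 mol.
Electrons per atom = n(e⁻)/n(Fe) = 0.6004 / 0.3008 = 2.00 ≈ 2, so the ion is Fe²⁺.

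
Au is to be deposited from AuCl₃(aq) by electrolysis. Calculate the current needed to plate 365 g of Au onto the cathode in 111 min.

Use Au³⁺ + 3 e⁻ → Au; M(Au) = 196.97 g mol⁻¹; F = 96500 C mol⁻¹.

n(Au) = 365 / 196.97 = 1.853 mol.
n(e⁻) = 3 × 1.853 = 5.559 mol.
Q = n(e⁻)·F = 5.559 × 96500 = 536500 C.
I = Q/t = 536500 / 6660.0 s = 80.6 A.

80.6 A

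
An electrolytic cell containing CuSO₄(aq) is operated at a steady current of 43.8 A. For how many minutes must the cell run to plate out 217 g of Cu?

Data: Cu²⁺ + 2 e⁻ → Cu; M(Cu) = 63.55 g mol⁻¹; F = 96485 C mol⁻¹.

n(Cu) = m/M = 217 / 63.55 = 3.415 mol.
Each Cu atom requires 2 electrons, so n(e⁻) = 2 × 3.415 = 6.829 mol.
Q = n(e⁻)·F = 6.829 × 96485 = 658900 C.
t = Q/I = 658900 / 43.80 A = 15040 s = 251 min.

251 min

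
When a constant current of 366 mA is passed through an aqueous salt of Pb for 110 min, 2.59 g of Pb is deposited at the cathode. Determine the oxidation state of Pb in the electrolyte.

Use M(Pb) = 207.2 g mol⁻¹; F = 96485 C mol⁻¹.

+2

Q = I·t = 0.3660 A × 6600.0 s = 2416 C, so n(e⁻) = 2416/96485 = 0.02504 mol.
n(Pb) deposited = 2.59 / 207.2 = 0.01250 mol.
Electrons per atom = n(e⁻)/n(Pb) = 0.02504 / 0.01250 = 2.00 ≈ 2, so the ion is Pb²⁺.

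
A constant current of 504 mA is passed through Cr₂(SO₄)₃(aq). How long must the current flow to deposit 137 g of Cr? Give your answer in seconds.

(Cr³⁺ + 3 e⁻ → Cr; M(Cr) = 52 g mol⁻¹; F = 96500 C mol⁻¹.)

1.51 × 10⁶ s

n(Cr) = m/M = 137 / 52 = 2.635 mol.
Each Cr atom requires 3 electrons, so n(e⁻) = 3 × 2.635 = 7.904 mol.
Q = n(e⁻)·F = 7.904 × 96500 = 762700 C.
t = Q/I = 762700 / 0.5040 A = 1513000 s.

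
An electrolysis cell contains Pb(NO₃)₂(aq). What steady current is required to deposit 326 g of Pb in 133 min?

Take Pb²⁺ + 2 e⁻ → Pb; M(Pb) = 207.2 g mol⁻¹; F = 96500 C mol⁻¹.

n(Pb) = 326 / 207.2 = 1.573 mol.
n(e⁻) = 2 × 1.573 = 3.147 mol.
Q = n(e⁻)·F = 3.147 × 96500 = 303700 C.
I = Q/t = 303700 / 7980.0 s = 38.1 A.

38.1 A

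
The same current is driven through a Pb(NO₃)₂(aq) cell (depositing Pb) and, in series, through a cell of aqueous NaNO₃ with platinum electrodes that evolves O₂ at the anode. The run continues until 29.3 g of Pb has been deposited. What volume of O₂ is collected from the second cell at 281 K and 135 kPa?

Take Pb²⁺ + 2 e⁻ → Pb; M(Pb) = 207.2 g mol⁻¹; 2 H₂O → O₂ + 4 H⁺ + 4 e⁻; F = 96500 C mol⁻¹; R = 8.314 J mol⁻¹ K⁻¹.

1.22 L

n(Pb) = 29.3 / 207.2 = 0.1414 mol, so n(e⁻) = 2 × 0.1414 = 0.2828 mol.
The cells are in series, so the same 0.2828 mol of electrons passes through the second cell.
2 H₂O → O₂ + 4 H⁺ + 4 e⁻ — 4 mol e⁻ per mol O₂, so n(O₂) = 0.2828/4 = 0.07070 mol.
V = nRT/P = (0.07070 × 8.314 × 281) / (135 × 10³) = 0.00122 m³ = 1.22 L.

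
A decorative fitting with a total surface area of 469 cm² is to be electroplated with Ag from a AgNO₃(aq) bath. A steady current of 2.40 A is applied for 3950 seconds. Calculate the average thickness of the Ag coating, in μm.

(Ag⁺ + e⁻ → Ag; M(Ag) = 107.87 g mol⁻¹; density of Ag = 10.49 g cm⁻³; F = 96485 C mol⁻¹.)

21.5 μm

Q = I·t = 2.400 × 3950.0 = 9480 C; n(e⁻) = 0.09825 mol.
n(Ag) = n(e⁻)/1 = 0.09825 mol, so m = 0.09825 × 107.87 = 10.60 g.
Volume = m/ρ = 10.60 / 10.49 = 1.010 cm³.
Thickness = V/A = 1.010 / 469 = 0.00215 cm = 21.5 μm.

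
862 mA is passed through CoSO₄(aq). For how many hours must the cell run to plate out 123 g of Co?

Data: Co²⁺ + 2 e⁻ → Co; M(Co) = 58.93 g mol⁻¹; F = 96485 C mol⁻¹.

n(Co) = m/M = 123 / 58.93 = 2.087 mol.
Each Co atom requires 2 electrons, so n(e⁻) = 2 × 2.087 = 4.174 mol.
Q = n(e⁻)·F = 4.174 × 96485 = 402800 C.
t = Q/I = 402800 / 0.8620 A = 467300 s = 130 h.

130 h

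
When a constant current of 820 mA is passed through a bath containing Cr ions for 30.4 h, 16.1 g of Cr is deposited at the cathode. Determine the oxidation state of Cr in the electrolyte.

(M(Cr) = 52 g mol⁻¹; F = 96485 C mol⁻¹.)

Q = I·t = 0.8200 A × 109440 s = 89740 C, so n(e⁻) = 89740/96485 = 0.9301 mol.
n(Cr) deposited = 16.1 / 52 = 0.3096 mol.
Electrons per atom = n(e⁻)/n(Cr) = 0.9301 / 0.3096 = 3.00 ≈ 3, so the ion is Cr³⁺.

+3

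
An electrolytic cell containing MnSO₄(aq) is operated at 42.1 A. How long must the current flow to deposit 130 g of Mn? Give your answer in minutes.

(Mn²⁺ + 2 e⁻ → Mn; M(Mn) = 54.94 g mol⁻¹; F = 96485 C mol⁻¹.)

n(Mn) = m/M = 130 / 54.94 = 2.366 mol.
Each Mn atom requires 2 electrons, so n(e⁻) = 2 × 2.366 = 4.732 mol.
Q = n(e⁻)·F = 4.732 × 96485 = 456600 C.
t = Q/I = 456600 / 42.10 A = 10850 s = 181 min.

181 min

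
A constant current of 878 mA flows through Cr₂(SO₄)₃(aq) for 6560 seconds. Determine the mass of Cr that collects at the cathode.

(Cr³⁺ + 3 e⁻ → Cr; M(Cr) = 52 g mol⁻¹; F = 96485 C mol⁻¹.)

Q = I·t = 0.8780 A × 6560.0 s = 5760 C.
n(e⁻) = Q/F = 5760 / 96485 = 0.05970 mol.
Cr³⁺ + 3 e⁻ → Cr, so n(Cr) = n(e⁻)/3 = 0.01990 mol.
m = n·M = 0.01990 × 52 = 1.03 g.

1.03 g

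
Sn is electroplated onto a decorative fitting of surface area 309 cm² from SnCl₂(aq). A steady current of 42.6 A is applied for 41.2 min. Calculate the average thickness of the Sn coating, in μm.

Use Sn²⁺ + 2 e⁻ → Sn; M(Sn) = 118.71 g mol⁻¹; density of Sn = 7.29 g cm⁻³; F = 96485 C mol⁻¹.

Q = I·t = 42.60 × 2472.0 = 105300 C; n(e⁻) = 1.091 mol.
n(Sn) = n(e⁻)/2 = 0.5457 mol, so m = 0.5457 × 118.71 = 64.78 g.
Volume = m/ρ = 64.78 / 7.29 = 8.886 cm³.
Thickness = V/A = 8.886 / 309 = 0.0288 cm = 288 μm.

288 μm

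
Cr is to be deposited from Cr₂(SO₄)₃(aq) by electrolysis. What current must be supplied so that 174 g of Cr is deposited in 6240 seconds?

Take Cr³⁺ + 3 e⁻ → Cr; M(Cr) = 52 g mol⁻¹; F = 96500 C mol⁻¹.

n(Cr) = 174 / 52 = 3.346 mol.
n(e⁻) = 3 × 3.346 = 10.04 mol.
Q = n(e⁻)·F = 10.04 × 96500 = 968700 C.
I = Q/t = 968700 / 6240.0 s = 155 A.

155 A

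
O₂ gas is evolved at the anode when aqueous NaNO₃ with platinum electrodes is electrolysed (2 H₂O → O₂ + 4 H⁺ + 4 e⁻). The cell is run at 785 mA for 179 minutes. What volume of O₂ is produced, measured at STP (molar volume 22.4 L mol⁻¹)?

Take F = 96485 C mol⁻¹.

Q = I·t = 0.7850 A × 10740 s = 8431 C.
n(e⁻) = Q/F = 8431 / 96485 = 0.08738 mol.
4 electrons are transferred per O₂ molecule, so n(O₂) = 0.08738 / 4 = 0.02185 mol.
V = n × V_m = 0.02185 × 22.4 = 0.489 L.

0.489 L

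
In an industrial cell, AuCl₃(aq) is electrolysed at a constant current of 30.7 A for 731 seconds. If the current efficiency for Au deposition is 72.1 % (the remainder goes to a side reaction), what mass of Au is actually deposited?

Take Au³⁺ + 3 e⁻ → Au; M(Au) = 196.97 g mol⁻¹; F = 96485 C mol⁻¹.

Q = I·t = 30.70 × 731.00 = 22440 C.
n(e⁻) = 22440/96485 = 0.2326 mol; theoretically n(Au) = 0.2326/3 = 0.07753 mol, m_theo = 15.27 g.
At 72.1 % efficiency, m_actual = 0.721 × 15.27 = 11.0 g.

11.0 g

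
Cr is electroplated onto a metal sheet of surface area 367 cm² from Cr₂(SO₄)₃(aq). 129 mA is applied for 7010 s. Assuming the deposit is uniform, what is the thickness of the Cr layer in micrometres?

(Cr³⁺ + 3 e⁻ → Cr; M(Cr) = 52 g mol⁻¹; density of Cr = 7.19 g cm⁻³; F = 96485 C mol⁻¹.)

0.616 μm

Q = I·t = 0.1290 × 7010.0 = 904.3 C; n(e⁻) = 0.009372 mol.
n(Cr) = n(e⁻)/3 = 0.003124 mol, so m = 0.003124 × 52 = 0.1625 g.
Volume = m/ρ = 0.1625 / 7.19 = 0.02259 cm³.
Thickness = V/A = 0.02259 / 367 = 6.16 × 10⁻⁵ cm = 0.616 μm.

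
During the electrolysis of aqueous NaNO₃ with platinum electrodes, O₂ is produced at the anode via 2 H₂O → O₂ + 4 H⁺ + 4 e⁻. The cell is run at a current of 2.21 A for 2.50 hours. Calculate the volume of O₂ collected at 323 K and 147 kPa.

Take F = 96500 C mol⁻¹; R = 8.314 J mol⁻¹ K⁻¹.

0.941 L

Q = I·t = 2.210 A × 9000.0 s = 19890 C.
n(e⁻) = Q/F = 19890 / 96500 = 0.2061 mol.
4 electrons are transferred per O₂ molecule, so n(O₂) = 0.2061 / 4 = 0.05153 mol.
V = nRT/P = (0.05153 × 8.314 × 323) / (147 × 10³ Pa) = 9.41 × 10⁻⁴ m³ = 0.941 L.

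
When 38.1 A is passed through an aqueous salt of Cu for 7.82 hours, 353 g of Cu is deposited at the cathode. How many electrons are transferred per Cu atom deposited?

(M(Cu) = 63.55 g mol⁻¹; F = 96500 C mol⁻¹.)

2

Q = I·t = 38.10 A × 28152 s = 1073000 C, so n(e⁻) = 1073000/96500 = 11.11 mol.
n(Cu) deposited = 353 / 63.55 = 5.555 mol.
Electrons per atom = n(e⁻)/n(Cu) = 11.11 / 5.555 = 2.00 ≈ 2, so the ion is Cu²⁺.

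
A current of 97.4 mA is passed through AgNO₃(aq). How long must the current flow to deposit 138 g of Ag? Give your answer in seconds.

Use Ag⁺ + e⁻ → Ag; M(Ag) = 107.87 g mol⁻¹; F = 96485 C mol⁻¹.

n(Ag) = m/M = 138 / 107.87 = 1.279 mol.
Each Ag atom requires 1 electron, so n(e⁻) = 1 × 1.279 = 1.279 mol.
Q = n(e⁻)·F = 1.279 × 96485 = 123400 C.
t = Q/I = 123400 / 0.09740 A = 1267000 s.

1.27 × 10⁶ s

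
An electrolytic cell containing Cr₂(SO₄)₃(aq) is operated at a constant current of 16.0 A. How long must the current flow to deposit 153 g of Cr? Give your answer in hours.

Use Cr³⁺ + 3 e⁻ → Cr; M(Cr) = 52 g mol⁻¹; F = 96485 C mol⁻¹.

14.8 h

n(Cr) = m/M = 153 / 52 = 2.942 mol.
Each Cr atom requires 3 electrons, so n(e⁻) = 3 × 2.942 = 8.827 mol.
Q = n(e⁻)·F = 8.827 × 96485 = 851700 C.
t = Q/I = 851700 / 16.00 A = 53230 s = 14.8 h.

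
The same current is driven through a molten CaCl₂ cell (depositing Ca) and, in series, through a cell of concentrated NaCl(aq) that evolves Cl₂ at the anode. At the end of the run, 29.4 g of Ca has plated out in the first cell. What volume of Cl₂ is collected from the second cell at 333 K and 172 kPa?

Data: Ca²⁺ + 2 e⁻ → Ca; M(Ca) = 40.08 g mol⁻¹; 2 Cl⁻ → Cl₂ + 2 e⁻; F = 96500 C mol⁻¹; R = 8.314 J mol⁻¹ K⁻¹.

n(Ca) = 29.4 / 40.08 = 0.7335 mol, so n(e⁻) = 2 × 0.7335 = 1.467 mol.
The cells are in series, so the same 1.467 mol of electrons passes through the second cell.
2 Cl⁻ → Cl₂ + 2 e⁻ — 2 mol e⁻ per mol Cl₂, so n(Cl₂) = 1.467/2 = 0.7335 mol.
V = nRT/P = (0.7335 × 8.314 × 333) / (172 × 10³) = 0.0118 m³ = 11.8 L.

11.8 L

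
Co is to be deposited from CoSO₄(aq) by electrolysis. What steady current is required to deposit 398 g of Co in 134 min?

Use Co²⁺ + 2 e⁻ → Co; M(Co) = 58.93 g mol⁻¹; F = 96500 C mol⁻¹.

n(Co) = 398 / 58.93 = 6.754 mol.
n(e⁻) = 2 × 6.754 = 13.51 mol.
Q = n(e⁻)·F = 13.51 × 96500 = 1303000 C.
I = Q/t = 1303000 / 8040.0 s = 162 A.

162 A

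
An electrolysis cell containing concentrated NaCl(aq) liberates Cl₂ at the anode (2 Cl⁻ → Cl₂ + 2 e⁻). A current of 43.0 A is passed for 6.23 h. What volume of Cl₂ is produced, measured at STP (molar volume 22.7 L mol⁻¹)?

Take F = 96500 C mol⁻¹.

Q = I·t = 43.00 A × 22428 s = 964400 C.
n(e⁻) = Q/F = 964400 / 96500 = 9.994 mol.
2 electrons are transferred per Cl₂ molecule, so n(Cl₂) = 9.994 / 2 = 4.997 mol.
V = n × V_m = 4.997 × 22.7 = 113 L.

113 L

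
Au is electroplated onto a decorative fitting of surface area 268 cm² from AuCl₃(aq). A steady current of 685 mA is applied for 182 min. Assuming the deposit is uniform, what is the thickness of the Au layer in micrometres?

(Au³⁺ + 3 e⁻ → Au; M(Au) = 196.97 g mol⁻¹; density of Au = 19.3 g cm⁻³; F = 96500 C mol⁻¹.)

9.84 μm

Q = I·t = 0.6850 × 10920 = 7480 C; n(e⁻) = 0.07752 mol.
n(Au) = n(e⁻)/3 = 0.02584 mol, so m = 0.02584 × 196.97 = 5.089 g.
Volume = m/ρ = 5.089 / 19.3 = 0.2637 cm³.
Thickness = V/A = 0.2637 / 268 = 9.84 × 10⁻⁴ cm = 9.84 μm.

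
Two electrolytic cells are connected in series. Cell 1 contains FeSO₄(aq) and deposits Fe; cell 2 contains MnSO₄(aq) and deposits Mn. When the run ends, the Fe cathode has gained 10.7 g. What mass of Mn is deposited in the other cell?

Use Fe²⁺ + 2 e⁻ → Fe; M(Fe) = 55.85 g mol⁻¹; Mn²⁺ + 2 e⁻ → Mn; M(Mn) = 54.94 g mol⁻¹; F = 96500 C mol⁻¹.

n(Fe) = 10.7 / 55.85 = 0.1916 mol.
Since Fe²⁺ + 2 e⁻ → Fe, n(e⁻) passed = 2 × 0.1916 = 0.3832 mol.
Cells in series carry the same charge, so the same 0.3832 mol of electrons passes through cell 2.
Mn²⁺ + 2 e⁻ → Mn, so n(Mn) = 0.3832 / 2 = 0.1916 mol.
m(Mn) = 0.1916 × 54.94 = 10.5 g.

10.5 g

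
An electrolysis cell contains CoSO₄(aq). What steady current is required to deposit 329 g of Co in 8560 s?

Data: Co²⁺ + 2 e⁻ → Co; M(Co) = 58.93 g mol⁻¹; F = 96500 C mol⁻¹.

126 A

n(Co) = 329 / 58.93 = 5.583 mol.
n(e⁻) = 2 × 5.583 = 11.17 mol.
Q = n(e⁻)·F = 11.17 × 96500 = 1077000 C.
I = Q/t = 1077000 / 8560.0 s = 126 A.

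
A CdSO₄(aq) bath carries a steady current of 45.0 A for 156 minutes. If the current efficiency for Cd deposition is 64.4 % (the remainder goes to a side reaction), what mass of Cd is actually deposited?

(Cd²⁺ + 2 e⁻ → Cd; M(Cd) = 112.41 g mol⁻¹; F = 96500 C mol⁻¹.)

158 g

Q = I·t = 45.00 × 9360.0 = 421200 C.
n(e⁻) = 421200/96500 = 4.365 mol; theoretically n(Cd) = 4.365/2 = 2.182 mol, m_theo = 245.3 g.
At 64.4 % efficiency, m_actual = 0.644 × 245.3 = 158 g.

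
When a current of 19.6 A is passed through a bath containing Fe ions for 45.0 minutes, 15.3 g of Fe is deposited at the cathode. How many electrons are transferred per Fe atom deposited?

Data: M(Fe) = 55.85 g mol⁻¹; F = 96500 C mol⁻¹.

Q = I·t = 19.60 A × 2700.0 s = 52920 C, so n(e⁻) = 52920/96500 = 0.5484 mol.
n(Fe) deposited = 15.3 / 55.85 = 0.2739 mol.
Electrons per atom = n(e⁻)/n(Fe) = 0.5484 / 0.2739 = 2.00 ≈ 2, so the ion is Fe²⁺.

2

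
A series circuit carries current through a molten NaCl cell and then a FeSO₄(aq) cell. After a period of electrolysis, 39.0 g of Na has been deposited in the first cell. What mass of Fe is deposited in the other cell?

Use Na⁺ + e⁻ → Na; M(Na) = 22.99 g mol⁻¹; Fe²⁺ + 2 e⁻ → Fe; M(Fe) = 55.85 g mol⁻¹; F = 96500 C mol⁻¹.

47.4 g

n(Na) = 39.0 / 22.99 = 1.696 mol.
Since Na⁺ + e⁻ → Na, n(e⁻) passed = 1 × 1.696 = 1.696 mol.
Cells in series carry the same charge, so the same 1.696 mol of electrons passes through cell 2.
Fe²⁺ + 2 e⁻ → Fe, so n(Fe) = 1.696 / 2 = 0.8482 mol.
m(Fe) = 0.8482 × 55.85 = 47.4 g.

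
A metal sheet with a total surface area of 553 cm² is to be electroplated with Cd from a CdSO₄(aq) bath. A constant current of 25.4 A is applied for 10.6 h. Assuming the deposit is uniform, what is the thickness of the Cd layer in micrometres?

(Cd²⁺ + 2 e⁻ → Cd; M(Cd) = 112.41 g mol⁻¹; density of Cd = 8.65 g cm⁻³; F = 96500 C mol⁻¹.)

1180 μm

Q = I·t = 25.40 × 38160 = 969300 C; n(e⁻) = 10.04 mol.
n(Cd) = n(e⁻)/2 = 5.022 mol, so m = 5.022 × 112.41 = 564.5 g.
Volume = m/ρ = 564.5 / 8.65 = 65.26 cm³.
Thickness = V/A = 65.26 / 553 = 0.118 cm = 1180 μm.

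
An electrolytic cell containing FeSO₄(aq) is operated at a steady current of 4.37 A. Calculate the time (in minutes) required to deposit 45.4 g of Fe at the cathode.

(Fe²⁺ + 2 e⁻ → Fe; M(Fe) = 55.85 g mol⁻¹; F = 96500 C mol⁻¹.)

n(Fe) = m/M = 45.4 / 55.85 = 0.8129 mol.
Each Fe atom requires 2 electrons, so n(e⁻) = 2 × 0.8129 = 1.626 mol.
Q = n(e⁻)·F = 1.626 × 96500 = 156900 C.
t = Q/I = 156900 / 4.370 A = 35900 s = 598 min.

598 min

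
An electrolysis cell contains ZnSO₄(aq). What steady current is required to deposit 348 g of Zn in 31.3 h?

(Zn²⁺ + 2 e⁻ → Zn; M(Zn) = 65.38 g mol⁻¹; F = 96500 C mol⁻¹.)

n(Zn) = 348 / 65.38 = 5.323 mol.
n(e⁻) = 2 × 5.323 = 10.65 mol.
Q = n(e⁻)·F = 10.65 × 96500 = 1027000 C.
I = Q/t = 1027000 / 112680 s = 9.12 A.

9.12 A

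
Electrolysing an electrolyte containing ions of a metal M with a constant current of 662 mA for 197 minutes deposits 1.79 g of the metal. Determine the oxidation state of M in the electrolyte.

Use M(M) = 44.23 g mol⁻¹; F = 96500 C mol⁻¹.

Q = I·t = 0.6620 A × 11820 s = 7825 C, so n(e⁻) = 7825/96500 = 0.08109 mol.
n(M) deposited = 1.79 / 44.23 = 0.04047 mol.
Electrons per atom = n(e⁻)/n(M) = 0.08109 / 0.04047 = 2.00 ≈ 2, so the ion is M²⁺.

+2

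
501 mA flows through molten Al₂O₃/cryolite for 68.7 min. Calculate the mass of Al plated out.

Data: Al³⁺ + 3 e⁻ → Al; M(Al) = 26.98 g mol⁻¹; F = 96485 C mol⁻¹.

Q = I·t = 0.5010 A × 4122.0 s = 2065 C.
n(e⁻) = Q/F = 2065 / 96485 = 0.02140 mol.
Al³⁺ + 3 e⁻ → Al, so n(Al) = n(e⁻)/3 = 0.007135 mol.
m = n·M = 0.007135 × 26.98 = 0.192 g.

0.192 g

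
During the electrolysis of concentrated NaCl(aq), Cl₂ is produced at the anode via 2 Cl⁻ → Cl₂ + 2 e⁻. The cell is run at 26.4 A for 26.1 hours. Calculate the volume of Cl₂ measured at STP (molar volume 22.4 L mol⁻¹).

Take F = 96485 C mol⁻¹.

288 L

Q = I·t = 26.40 A × 93960 s = 2481000 C.
n(e⁻) = Q/F = 2481000 / 96485 = 25.71 mol.
2 electrons are transferred per Cl₂ molecule, so n(Cl₂) = 25.71 / 2 = 12.85 mol.
V = n × V_m = 12.85 × 22.4 = 288 L.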